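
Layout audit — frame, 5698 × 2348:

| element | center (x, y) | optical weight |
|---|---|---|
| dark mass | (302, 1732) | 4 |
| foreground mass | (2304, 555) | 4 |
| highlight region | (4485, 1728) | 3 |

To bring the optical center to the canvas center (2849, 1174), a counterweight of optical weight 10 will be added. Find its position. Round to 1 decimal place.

New total weight: (4 + 4 + 3) + 10 = 21.
x: target moment 21×2849 = 59829; current 4·302 + 4·2304 + 3·4485 = 23879; the counterweight supplies 35950, so x = 35950/10 ≈ 3595.00.
y: target moment 21×1174 = 24654; current 4·1732 + 4·555 + 3·1728 = 14332; the counterweight supplies 10322, so y = 10322/10 ≈ 1032.20.

(3595.0, 1032.2)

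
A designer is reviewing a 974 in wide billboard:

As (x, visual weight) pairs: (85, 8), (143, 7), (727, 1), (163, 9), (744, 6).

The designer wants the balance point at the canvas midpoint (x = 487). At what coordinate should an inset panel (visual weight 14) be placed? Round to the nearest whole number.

x ≈ 970

With the inset panel, Σw becomes 8 + 7 + 1 + 9 + 6 + 14 = 45.
x: need Σw·x = 45·487 = 21915. Existing = 8·85 + 7·143 + 1·727 + 9·163 + 6·744 = 8339. Remainder 13576 / 14 ≈ 969.71.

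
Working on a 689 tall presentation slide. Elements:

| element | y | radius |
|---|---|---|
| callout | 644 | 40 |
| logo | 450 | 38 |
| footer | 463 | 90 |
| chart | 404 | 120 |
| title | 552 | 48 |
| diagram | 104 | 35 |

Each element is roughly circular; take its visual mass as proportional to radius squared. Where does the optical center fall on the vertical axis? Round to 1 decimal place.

Weights ∝ r²: callout 40² = 1600, logo 38² = 1444, footer 90² = 8100, chart 120² = 14400, title 48² = 2304, diagram 35² = 1225; Σw = 29073.
y: (1600·644 + 1444·450 + 8100·463 + 14400·404 + 2304·552 + 1225·104) / 29073 = 12647308 / 29073 ≈ 435.02

y ≈ 435.0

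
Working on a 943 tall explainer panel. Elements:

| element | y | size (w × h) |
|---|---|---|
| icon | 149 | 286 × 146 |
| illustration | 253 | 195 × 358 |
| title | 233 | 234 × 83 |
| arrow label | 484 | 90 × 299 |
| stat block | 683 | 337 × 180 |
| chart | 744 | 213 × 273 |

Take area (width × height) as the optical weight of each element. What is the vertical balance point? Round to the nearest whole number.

Taking area as weight: icon 286·146 = 41756, illustration 195·358 = 69810, title 234·83 = 19422, arrow label 90·299 = 26910, stat block 337·180 = 60660, chart 213·273 = 58149. Sum 276707.
y: moment 126126976 / weight 276707 ≈ 455.81

y ≈ 456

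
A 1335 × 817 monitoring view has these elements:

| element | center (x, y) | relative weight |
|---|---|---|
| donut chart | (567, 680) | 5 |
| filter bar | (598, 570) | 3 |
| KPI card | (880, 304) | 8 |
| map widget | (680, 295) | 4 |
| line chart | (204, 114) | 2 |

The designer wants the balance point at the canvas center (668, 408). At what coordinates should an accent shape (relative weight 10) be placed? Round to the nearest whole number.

(658, 411)

New total weight: (5 + 3 + 8 + 4 + 2) + 10 = 32.
x: need Σw·x = 32·668 = 21376. Existing = 5·567 + 3·598 + 8·880 + 4·680 + 2·204 = 14797. Remainder 6579 / 10 ≈ 657.90.
y: need Σw·y = 32·408 = 13056. Existing = 5·680 + 3·570 + 8·304 + 4·295 + 2·114 = 8950. Remainder 4106 / 10 ≈ 410.60.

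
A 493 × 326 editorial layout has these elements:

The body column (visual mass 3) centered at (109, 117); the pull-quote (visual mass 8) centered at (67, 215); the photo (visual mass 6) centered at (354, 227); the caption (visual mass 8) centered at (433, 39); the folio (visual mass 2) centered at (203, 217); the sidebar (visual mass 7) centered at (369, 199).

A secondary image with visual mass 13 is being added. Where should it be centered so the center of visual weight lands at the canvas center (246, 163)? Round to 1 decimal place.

New total weight: (3 + 8 + 6 + 8 + 2 + 7) + 13 = 47.
x: need Σw·x = 47·246 = 11562. Existing = 3·109 + 8·67 + 6·354 + 8·433 + 2·203 + 7·369 = 9440. Remainder 2122 / 13 ≈ 163.23.
y: need Σw·y = 47·163 = 7661. Existing = 3·117 + 8·215 + 6·227 + 8·39 + 2·217 + 7·199 = 5572. Remainder 2089 / 13 ≈ 160.69.

(163.2, 160.7)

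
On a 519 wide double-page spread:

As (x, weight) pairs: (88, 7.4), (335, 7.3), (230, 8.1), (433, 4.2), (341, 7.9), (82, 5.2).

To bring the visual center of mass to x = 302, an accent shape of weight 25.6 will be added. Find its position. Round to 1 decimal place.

New total weight: (7.4 + 7.3 + 8.1 + 4.2 + 7.9 + 5.2) + 25.6 = 65.7.
Along x: (9898.6 + 25.6·x) / 65.7 = 302 (existing moment 7.4·88 + 7.3·335 + 8.1·230 + 4.2·433 + 7.9·341 + 5.2·82 = 9898.6) ⇒ x = (19841.4 − 9898.6) / 25.6 ≈ 388.39.

x ≈ 388.4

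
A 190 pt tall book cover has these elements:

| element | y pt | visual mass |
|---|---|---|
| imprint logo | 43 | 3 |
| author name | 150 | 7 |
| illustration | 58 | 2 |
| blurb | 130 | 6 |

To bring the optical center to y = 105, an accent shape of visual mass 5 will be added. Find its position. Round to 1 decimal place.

After adding the accent shape, total weight = 3 + 7 + 2 + 6 + 5 = 23.
Along y: (2075 + 5·y) / 23 = 105 (existing moment 3·43 + 7·150 + 2·58 + 6·130 = 2075) ⇒ y = (2415 − 2075) / 5 ≈ 68.00.

y ≈ 68.0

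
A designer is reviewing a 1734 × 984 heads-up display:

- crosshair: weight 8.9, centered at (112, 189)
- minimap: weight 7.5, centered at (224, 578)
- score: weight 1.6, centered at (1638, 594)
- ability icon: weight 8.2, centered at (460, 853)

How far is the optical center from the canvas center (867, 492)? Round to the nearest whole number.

Σw = 8.9 + 7.5 + 1.6 + 8.2 = 26.2.
Σw·x = 8.9·112 + 7.5·224 + 1.6·1638 + 8.2·460 = 9069.6, so x̄ = 9069.6/26.2 ≈ 346.17.
Σw·y = 8.9·189 + 7.5·578 + 1.6·594 + 8.2·853 = 13962.1, so ȳ = 13962.1/26.2 ≈ 532.90.
Offset from (867, 492): Δx ≈ -520.83, Δy ≈ 40.90; distance = √(Δx² + Δy²) ≈ 522.44.

≈ 522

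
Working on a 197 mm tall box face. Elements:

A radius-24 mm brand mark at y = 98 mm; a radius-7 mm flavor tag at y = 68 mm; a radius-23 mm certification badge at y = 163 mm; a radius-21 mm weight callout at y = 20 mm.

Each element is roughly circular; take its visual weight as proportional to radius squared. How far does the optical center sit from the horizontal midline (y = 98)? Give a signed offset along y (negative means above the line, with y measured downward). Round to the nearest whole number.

≈ -1 mm

Weights ∝ r²: brand mark 24² = 576, flavor tag 7² = 49, certification badge 23² = 529, weight callout 21² = 441; Σw = 1595.
y-moment: 576·98 + 49·68 + 529·163 + 441·20 = 154827; centroid 154827/1595 ≈ 97.07.
Against y = 98, that's 97.07 − 98 = -0.93.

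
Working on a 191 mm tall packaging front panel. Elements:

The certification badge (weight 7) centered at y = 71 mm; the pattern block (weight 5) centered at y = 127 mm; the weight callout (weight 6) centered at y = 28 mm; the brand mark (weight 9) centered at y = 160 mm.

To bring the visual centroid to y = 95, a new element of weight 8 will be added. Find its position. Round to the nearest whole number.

After adding the new element, total weight = 7 + 5 + 6 + 9 + 8 = 35.
y: target moment 35×95 = 3325; current 7·71 + 5·127 + 6·28 + 9·160 = 2740; the new element supplies 585, so y = 585/8 ≈ 73.12.

y ≈ 73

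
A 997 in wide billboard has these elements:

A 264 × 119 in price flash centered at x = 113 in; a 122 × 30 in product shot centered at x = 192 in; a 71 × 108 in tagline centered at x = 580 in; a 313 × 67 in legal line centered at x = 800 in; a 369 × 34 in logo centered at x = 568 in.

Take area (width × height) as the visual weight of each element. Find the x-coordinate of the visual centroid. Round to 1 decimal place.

Areas → weights: price flash 264·119 = 31416, product shot 122·30 = 3660, tagline 71·108 = 7668, legal line 313·67 = 20971, logo 369·34 = 12546; Σw = 76261.
Σw·x = 31416·113 + 3660·192 + 7668·580 + 20971·800 + 12546·568 = 32603096, so x̄ = 32603096/76261 ≈ 427.52.

x ≈ 427.5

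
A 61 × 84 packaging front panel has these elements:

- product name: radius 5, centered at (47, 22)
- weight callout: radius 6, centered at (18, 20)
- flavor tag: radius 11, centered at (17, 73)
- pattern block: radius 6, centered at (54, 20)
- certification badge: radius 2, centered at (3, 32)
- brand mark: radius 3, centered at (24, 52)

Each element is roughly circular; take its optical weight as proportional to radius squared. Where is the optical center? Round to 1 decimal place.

(26.2, 49.4)

Weights ∝ r²: product name 5² = 25, weight callout 6² = 36, flavor tag 11² = 121, pattern block 6² = 36, certification badge 2² = 4, brand mark 3² = 9; Σw = 231.
x: moment 6052 / weight 231 ≈ 26.20
y: moment 11419 / weight 231 ≈ 49.43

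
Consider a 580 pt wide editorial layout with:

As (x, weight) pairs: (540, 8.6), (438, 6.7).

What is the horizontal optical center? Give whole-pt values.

Weights sum to 8.6 + 6.7 = 15.3.
Σw·x = 8.6·540 + 6.7·438 = 7578.6, so x̄ = 7578.6/15.3 ≈ 495.33.

x ≈ 495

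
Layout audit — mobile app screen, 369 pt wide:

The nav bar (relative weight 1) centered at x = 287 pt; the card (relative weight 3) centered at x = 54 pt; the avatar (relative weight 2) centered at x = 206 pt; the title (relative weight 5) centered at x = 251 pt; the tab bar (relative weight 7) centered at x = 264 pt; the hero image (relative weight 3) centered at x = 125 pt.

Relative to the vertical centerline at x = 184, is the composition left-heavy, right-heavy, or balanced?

Total weight = 1 + 3 + 2 + 5 + 7 + 3 = 21.
x: moment 4339 / weight 21 ≈ 206.62
206.6 lies right of the midline 184, so the layout is right-heavy.

right-heavy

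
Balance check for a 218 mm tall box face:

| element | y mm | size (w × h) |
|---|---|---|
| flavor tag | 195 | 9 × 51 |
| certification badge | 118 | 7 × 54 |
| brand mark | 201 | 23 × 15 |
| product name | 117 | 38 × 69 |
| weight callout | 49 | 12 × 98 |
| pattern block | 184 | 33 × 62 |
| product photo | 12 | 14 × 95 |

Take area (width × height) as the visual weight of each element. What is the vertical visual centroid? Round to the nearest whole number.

Taking area as weight: flavor tag 9·51 = 459, certification badge 7·54 = 378, brand mark 23·15 = 345, product name 38·69 = 2622, weight callout 12·98 = 1176, pattern block 33·62 = 2046, product photo 14·95 = 1330. Sum 8356.
y: moment 960276 / weight 8356 ≈ 114.92

y ≈ 115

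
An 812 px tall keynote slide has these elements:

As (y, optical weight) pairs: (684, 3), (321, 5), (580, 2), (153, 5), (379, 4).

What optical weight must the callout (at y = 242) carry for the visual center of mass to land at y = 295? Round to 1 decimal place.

Known weights sum to 3 + 5 + 2 + 5 + 4 = 19; their moment is 3·684 + 5·321 + 2·580 + 5·153 + 4·379 = 7098.
Balance at y = 295 requires (7098 + w·242) / (19 + w) = 295.
Solving: w = (295·19 − 7098) / (242 − 295) = -1493 / -53 ≈ 28.17.

w ≈ 28.2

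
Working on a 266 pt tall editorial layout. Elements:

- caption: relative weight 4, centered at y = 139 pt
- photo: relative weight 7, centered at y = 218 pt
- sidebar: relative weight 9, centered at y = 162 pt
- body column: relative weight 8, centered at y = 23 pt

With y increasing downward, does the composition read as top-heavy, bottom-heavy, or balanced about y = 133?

balanced

Weights sum to 4 + 7 + 9 + 8 = 28.
Σw·y = 4·139 + 7·218 + 9·162 + 8·23 = 3724, so ȳ = 3724/28 ≈ 133.00.
That equals the midline 133 — balanced.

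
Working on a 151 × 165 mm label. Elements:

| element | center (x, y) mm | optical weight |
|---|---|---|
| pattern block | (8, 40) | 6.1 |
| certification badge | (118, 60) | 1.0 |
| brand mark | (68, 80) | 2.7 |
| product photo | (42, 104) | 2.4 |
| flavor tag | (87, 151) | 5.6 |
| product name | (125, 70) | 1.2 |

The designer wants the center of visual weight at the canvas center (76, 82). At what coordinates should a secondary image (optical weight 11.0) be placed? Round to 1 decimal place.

(108.3, 69.2)

New total weight: (6.1 + 1.0 + 2.7 + 2.4 + 5.6 + 1.2) + 11.0 = 30.0.
Along x: (1088.4 + 11.0·x) / 30.0 = 76 (existing moment 6.1·8 + 1.0·118 + 2.7·68 + 2.4·42 + 5.6·87 + 1.2·125 = 1088.4) ⇒ x = (2280.0 − 1088.4) / 11.0 ≈ 108.33.
Along y: (1699.2 + 11.0·y) / 30.0 = 82 (existing moment 6.1·40 + 1.0·60 + 2.7·80 + 2.4·104 + 5.6·151 + 1.2·70 = 1699.2) ⇒ y = (2460.0 − 1699.2) / 11.0 ≈ 69.16.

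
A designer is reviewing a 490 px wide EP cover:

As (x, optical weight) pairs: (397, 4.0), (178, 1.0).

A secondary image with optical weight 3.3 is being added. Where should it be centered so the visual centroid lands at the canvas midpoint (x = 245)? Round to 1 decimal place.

After adding the secondary image, total weight = 4.0 + 1.0 + 3.3 = 8.3.
Along x: (1766.0 + 3.3·x) / 8.3 = 245 (existing moment 4.0·397 + 1.0·178 = 1766.0) ⇒ x = (2033.5 − 1766.0) / 3.3 ≈ 81.06.

x ≈ 81.1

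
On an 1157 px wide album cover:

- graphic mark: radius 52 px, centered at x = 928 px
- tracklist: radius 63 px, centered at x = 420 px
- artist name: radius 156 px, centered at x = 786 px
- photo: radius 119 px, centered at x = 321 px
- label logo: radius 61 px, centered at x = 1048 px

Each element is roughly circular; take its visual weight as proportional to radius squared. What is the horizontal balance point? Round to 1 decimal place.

x ≈ 649.4

r² weights: graphic mark 52² = 2704, tracklist 63² = 3969, artist name 156² = 24336, photo 119² = 14161, label logo 61² = 3721. Total = 48891.
Σw·x = 2704·928 + 3969·420 + 24336·786 + 14161·321 + 3721·1048 = 31749677, so x̄ = 31749677/48891 ≈ 649.40.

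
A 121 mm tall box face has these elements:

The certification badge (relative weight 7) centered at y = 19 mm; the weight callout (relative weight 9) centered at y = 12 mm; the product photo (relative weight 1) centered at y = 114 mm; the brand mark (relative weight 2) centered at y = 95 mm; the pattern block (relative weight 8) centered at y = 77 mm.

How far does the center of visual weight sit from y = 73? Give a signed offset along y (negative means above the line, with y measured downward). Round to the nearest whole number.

≈ -30 mm

Σw = 7 + 9 + 1 + 2 + 8 = 27.
Σw·y = 7·19 + 9·12 + 1·114 + 2·95 + 8·77 = 1161, so ȳ = 1161/27 ≈ 43.00.
Offset from y = 73: 43.00 − 73 ≈ -30.00.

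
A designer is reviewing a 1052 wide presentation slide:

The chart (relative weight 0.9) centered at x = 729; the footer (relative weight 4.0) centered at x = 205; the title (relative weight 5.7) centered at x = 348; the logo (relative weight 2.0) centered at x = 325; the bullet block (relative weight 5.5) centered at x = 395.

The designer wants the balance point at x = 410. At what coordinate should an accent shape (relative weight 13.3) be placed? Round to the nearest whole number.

x ≈ 496

New total weight: (0.9 + 4.0 + 5.7 + 2.0 + 5.5) + 13.3 = 31.4.
Along x: (6282.2 + 13.3·x) / 31.4 = 410 (existing moment 0.9·729 + 4.0·205 + 5.7·348 + 2.0·325 + 5.5·395 = 6282.2) ⇒ x = (12874.0 − 6282.2) / 13.3 ≈ 495.62.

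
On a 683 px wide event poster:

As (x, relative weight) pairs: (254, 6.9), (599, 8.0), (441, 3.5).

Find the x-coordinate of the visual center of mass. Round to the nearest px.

x ≈ 440

Σw = 6.9 + 8.0 + 3.5 = 18.4.
Σw·x = 6.9·254 + 8.0·599 + 3.5·441 = 8088.1, so x̄ = 8088.1/18.4 ≈ 439.57.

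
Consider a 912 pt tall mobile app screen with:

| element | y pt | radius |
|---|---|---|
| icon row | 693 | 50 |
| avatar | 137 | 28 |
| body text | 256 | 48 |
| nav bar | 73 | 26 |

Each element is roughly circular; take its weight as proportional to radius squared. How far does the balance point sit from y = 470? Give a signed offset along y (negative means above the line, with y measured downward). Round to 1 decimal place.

≈ -74.2 pt

r² weights: icon row 50² = 2500, avatar 28² = 784, body text 48² = 2304, nav bar 26² = 676. Total = 6264.
Σw·y = 2500·693 + 784·137 + 2304·256 + 676·73 = 2479080, so ȳ = 2479080/6264 ≈ 395.77.
Against y = 470, that's 395.77 − 470 = -74.23.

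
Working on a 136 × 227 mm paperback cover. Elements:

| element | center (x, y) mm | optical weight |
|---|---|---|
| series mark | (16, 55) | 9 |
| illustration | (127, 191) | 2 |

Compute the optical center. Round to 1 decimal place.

Σw = 9 + 2 = 11.
x-moment: 9·16 + 2·127 = 398; centroid 398/11 ≈ 36.18.
y-moment: 9·55 + 2·191 = 877; centroid 877/11 ≈ 79.73.

(36.2, 79.7)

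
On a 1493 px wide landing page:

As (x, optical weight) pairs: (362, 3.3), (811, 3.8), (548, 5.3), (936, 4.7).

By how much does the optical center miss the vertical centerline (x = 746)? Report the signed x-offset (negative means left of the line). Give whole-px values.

≈ -69 px

Σw = 3.3 + 3.8 + 5.3 + 4.7 = 17.1.
x: (3.3·362 + 3.8·811 + 5.3·548 + 4.7·936) / 17.1 = 11580.0 / 17.1 ≈ 677.19
Offset from x = 746: 677.19 − 746 ≈ -68.81.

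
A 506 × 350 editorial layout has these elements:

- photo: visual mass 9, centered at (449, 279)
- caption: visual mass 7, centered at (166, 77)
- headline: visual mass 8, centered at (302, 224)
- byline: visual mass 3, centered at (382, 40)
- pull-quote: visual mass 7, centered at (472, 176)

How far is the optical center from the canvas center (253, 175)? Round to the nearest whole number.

Weights sum to 9 + 7 + 8 + 3 + 7 = 34.
x-moment: 9·449 + 7·166 + 8·302 + 3·382 + 7·472 = 12069; centroid 12069/34 ≈ 354.97.
y-moment: 9·279 + 7·77 + 8·224 + 3·40 + 7·176 = 6194; centroid 6194/34 ≈ 182.18.
Offset from (253, 175): Δx ≈ 101.97, Δy ≈ 7.18; distance = √(Δx² + Δy²) ≈ 102.22.

≈ 102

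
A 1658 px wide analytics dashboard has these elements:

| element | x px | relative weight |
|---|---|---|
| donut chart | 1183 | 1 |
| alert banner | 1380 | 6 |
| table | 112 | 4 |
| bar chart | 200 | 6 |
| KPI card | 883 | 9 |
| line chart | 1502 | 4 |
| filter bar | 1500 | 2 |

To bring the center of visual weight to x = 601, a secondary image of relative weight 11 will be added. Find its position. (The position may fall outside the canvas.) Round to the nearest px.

x ≈ -202

With the secondary image, Σw becomes 1 + 6 + 4 + 6 + 9 + 4 + 2 + 11 = 43.
x: target moment 43×601 = 25843; current 1·1183 + 6·1380 + 4·112 + 6·200 + 9·883 + 4·1502 + 2·1500 = 28066; the secondary image supplies -2223, so x = -2223/11 ≈ -202.09.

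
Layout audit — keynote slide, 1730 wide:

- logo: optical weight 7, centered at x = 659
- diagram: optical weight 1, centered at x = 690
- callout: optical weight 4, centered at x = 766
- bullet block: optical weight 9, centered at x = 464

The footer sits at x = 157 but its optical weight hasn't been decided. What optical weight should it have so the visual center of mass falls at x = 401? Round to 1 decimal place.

w ≈ 16.9

Fixed elements: Σw = 7 + 1 + 4 + 9 = 21, Σw·x = 7·659 + 1·690 + 4·766 + 9·464 = 12543.
For the centroid to hit 401: (12543 + w·157) / (21 + w) = 401.
So w = (401·21 − 12543)/(157 − 401) = -4122/-244 ≈ 16.89.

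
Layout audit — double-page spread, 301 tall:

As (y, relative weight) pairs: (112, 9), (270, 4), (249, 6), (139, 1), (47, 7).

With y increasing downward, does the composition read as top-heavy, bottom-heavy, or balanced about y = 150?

balanced

Weights sum to 9 + 4 + 6 + 1 + 7 = 27.
y: (9·112 + 4·270 + 6·249 + 1·139 + 7·47) / 27 = 4050 / 27 ≈ 150.00
That equals the midline 150 — balanced.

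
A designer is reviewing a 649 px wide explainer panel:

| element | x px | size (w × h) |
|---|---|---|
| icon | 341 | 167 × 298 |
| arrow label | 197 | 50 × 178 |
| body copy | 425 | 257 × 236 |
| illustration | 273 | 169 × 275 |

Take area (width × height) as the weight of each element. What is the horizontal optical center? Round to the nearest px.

x ≈ 345

Areas → weights: icon 167·298 = 49766, arrow label 50·178 = 8900, body copy 257·236 = 60652, illustration 169·275 = 46475; Σw = 165793.
Σw·x = 49766·341 + 8900·197 + 60652·425 + 46475·273 = 57188281, so x̄ = 57188281/165793 ≈ 344.94.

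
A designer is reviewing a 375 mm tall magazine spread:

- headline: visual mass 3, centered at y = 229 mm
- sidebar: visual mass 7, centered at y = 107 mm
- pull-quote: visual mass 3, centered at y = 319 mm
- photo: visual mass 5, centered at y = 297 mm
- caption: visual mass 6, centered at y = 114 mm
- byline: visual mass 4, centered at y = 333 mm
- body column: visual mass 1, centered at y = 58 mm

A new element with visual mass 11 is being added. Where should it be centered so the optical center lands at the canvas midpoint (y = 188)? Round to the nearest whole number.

After adding the new element, total weight = 3 + 7 + 3 + 5 + 6 + 4 + 1 + 11 = 40.
y: target moment 40×188 = 7520; current 3·229 + 7·107 + 3·319 + 5·297 + 6·114 + 4·333 + 1·58 = 5952; the new element supplies 1568, so y = 1568/11 ≈ 142.55.

y ≈ 143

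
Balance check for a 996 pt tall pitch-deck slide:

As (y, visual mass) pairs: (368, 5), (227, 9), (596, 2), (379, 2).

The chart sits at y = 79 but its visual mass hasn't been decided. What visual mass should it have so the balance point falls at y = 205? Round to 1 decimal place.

Known weights sum to 5 + 9 + 2 + 2 = 18; their moment is 5·368 + 9·227 + 2·596 + 2·379 = 5833.
Balance at y = 205 requires (5833 + w·79) / (18 + w) = 205.
Rearranging, w·(79 − 205) = 205·18 − 5833 = -2143, so w ≈ -2143/-126 = 17.01.

w ≈ 17.0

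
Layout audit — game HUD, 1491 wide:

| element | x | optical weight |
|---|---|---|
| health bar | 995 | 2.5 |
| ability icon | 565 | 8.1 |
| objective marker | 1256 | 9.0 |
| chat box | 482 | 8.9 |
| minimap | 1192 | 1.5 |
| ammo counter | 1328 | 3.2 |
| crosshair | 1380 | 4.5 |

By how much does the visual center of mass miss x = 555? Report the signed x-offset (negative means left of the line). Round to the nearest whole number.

Total weight = 2.5 + 8.1 + 9.0 + 8.9 + 1.5 + 3.2 + 4.5 = 37.7.
Σw·x = 2.5·995 + 8.1·565 + 9.0·1256 + 8.9·482 + 1.5·1192 + 3.2·1328 + 4.5·1380 = 34905.4, so x̄ = 34905.4/37.7 ≈ 925.87.
Against x = 555, that's 925.87 − 555 = 370.87.

≈ 371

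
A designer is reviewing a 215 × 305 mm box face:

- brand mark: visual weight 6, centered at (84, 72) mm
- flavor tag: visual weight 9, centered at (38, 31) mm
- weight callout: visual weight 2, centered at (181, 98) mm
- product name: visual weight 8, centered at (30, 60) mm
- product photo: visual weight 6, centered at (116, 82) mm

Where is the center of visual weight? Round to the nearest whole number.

Σw = 6 + 9 + 2 + 8 + 6 = 31.
Σw·x = 6·84 + 9·38 + 2·181 + 8·30 + 6·116 = 2144, so x̄ = 2144/31 ≈ 69.16.
Σw·y = 6·72 + 9·31 + 2·98 + 8·60 + 6·82 = 1879, so ȳ = 1879/31 ≈ 60.61.

(69, 61)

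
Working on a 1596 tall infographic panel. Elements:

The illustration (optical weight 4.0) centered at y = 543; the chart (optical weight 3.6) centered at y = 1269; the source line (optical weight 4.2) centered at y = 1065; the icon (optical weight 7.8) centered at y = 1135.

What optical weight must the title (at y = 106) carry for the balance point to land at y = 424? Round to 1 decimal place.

w ≈ 37.0

Existing Σw = 19.6 (4.0 + 3.6 + 4.2 + 7.8); existing moment 4.0·543 + 3.6·1269 + 4.2·1065 + 7.8·1135 = 20066.4.
Set Σw·y/Σw = 424: (20066.4 + 106w) = 424·(19.6 + w).
So w = (424·19.6 − 20066.4)/(106 − 424) = -11756.0/-318 ≈ 36.97.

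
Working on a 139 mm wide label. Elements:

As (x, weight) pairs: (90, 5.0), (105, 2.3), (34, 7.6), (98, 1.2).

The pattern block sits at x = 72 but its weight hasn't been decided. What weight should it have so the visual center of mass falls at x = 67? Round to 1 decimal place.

w ≈ 2.2

Known weights sum to 5.0 + 2.3 + 7.6 + 1.2 = 16.1; their moment is 5.0·90 + 2.3·105 + 7.6·34 + 1.2·98 = 1067.5.
Balance at x = 67 requires (1067.5 + w·72) / (16.1 + w) = 67.
So w = (67·16.1 − 1067.5)/(72 − 67) = 11.2/5 ≈ 2.24.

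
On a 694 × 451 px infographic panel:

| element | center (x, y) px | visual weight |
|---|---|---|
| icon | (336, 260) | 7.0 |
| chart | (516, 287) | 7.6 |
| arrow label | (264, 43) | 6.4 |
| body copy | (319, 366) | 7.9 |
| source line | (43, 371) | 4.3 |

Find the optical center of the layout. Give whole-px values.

(321, 264)

Total weight = 7.0 + 7.6 + 6.4 + 7.9 + 4.3 = 33.2.
x-moment: 7.0·336 + 7.6·516 + 6.4·264 + 7.9·319 + 4.3·43 = 10668.2; centroid 10668.2/33.2 ≈ 321.33.
y-moment: 7.0·260 + 7.6·287 + 6.4·43 + 7.9·366 + 4.3·371 = 8763.1; centroid 8763.1/33.2 ≈ 263.95.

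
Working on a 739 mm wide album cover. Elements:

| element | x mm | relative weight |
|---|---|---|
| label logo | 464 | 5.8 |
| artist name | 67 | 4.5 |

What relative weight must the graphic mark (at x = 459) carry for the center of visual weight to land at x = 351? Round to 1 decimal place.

Existing Σw = 10.3 (5.8 + 4.5); existing moment 5.8·464 + 4.5·67 = 2992.7.
Balance at x = 351 requires (2992.7 + w·459) / (10.3 + w) = 351.
Solving: w = (351·10.3 − 2992.7) / (459 − 351) = 622.6 / 108 ≈ 5.76.

w ≈ 5.8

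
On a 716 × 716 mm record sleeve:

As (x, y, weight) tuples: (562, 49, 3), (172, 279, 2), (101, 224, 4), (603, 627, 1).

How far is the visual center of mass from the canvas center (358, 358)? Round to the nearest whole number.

≈ 146 mm

Σw = 3 + 2 + 4 + 1 = 10.
x-moment: 3·562 + 2·172 + 4·101 + 1·603 = 3037; centroid 3037/10 ≈ 303.70.
y-moment: 3·49 + 2·279 + 4·224 + 1·627 = 2228; centroid 2228/10 ≈ 222.80.
Offset from (358, 358): Δx ≈ -54.30, Δy ≈ -135.20; distance = √(Δx² + Δy²) ≈ 145.70.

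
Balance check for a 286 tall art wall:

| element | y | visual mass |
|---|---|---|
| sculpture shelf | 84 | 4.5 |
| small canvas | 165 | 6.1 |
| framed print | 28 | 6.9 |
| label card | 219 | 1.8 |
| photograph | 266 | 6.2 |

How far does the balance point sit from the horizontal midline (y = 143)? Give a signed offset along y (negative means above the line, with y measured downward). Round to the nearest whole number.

Total weight = 4.5 + 6.1 + 6.9 + 1.8 + 6.2 = 25.5.
y: (4.5·84 + 6.1·165 + 6.9·28 + 1.8·219 + 6.2·266) / 25.5 = 3621.1 / 25.5 ≈ 142.00
Against y = 143, that's 142.00 − 143 = -1.00.

≈ -1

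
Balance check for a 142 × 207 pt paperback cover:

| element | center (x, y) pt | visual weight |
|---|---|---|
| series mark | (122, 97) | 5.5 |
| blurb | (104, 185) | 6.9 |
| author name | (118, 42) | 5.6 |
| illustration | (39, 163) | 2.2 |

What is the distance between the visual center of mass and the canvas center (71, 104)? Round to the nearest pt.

≈ 38 pt

Total weight = 5.5 + 6.9 + 5.6 + 2.2 = 20.2.
x: (5.5·122 + 6.9·104 + 5.6·118 + 2.2·39) / 20.2 = 2135.2 / 20.2 ≈ 105.70
y: (5.5·97 + 6.9·185 + 5.6·42 + 2.2·163) / 20.2 = 2403.8 / 20.2 ≈ 119.00
Relative to (71, 104): Δ = (34.70, 15.00); |Δ| = √(34.70² + 15.00²) ≈ 37.81.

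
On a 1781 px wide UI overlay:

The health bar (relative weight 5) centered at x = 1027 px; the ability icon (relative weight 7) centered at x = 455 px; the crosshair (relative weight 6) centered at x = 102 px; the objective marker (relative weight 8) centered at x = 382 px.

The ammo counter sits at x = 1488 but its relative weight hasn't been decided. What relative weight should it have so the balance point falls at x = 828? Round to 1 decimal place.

Fixed elements: Σw = 5 + 7 + 6 + 8 = 26, Σw·x = 5·1027 + 7·455 + 6·102 + 8·382 = 11988.
For the centroid to hit 828: (11988 + w·1488) / (26 + w) = 828.
Solving: w = (828·26 − 11988) / (1488 − 828) = 9540 / 660 ≈ 14.45.

w ≈ 14.5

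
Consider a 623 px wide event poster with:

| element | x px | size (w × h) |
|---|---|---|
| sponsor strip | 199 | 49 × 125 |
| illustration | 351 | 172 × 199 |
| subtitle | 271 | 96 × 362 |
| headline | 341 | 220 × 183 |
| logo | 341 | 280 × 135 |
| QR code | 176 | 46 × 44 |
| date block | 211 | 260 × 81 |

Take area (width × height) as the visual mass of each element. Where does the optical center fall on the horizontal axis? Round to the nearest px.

Taking area as weight: sponsor strip 49·125 = 6125, illustration 172·199 = 34228, subtitle 96·362 = 34752, headline 220·183 = 40260, logo 280·135 = 37800, QR code 46·44 = 2024, date block 260·81 = 21060. Sum 176249.
x-moment: 6125·199 + 34228·351 + 34752·271 + 40260·341 + 37800·341 + 2024·176 + 21060·211 = 54069039; centroid 54069039/176249 ≈ 306.78.

x ≈ 307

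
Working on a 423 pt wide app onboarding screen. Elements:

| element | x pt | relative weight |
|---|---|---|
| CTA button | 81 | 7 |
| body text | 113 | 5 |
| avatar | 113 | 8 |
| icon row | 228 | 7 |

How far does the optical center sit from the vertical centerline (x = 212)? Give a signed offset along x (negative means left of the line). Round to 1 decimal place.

Σw = 7 + 5 + 8 + 7 = 27.
x-moment: 7·81 + 5·113 + 8·113 + 7·228 = 3632; centroid 3632/27 ≈ 134.52.
Against x = 212, that's 134.52 − 212 = -77.48.

≈ -77.5 pt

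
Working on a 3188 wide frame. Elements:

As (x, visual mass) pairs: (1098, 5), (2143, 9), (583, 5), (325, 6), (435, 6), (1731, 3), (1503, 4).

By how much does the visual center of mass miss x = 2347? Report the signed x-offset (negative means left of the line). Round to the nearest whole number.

≈ -1203

Σw = 5 + 9 + 5 + 6 + 6 + 3 + 4 = 38.
x: moment 43457 / weight 38 ≈ 1143.61
Difference: 1143.61 − 2347 ≈ -1203.39.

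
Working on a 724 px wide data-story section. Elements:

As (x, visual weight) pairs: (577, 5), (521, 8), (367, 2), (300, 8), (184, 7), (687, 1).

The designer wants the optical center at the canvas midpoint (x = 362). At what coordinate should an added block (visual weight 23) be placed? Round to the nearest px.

New total weight: (5 + 8 + 2 + 8 + 7 + 1) + 23 = 54.
x: target moment 54×362 = 19548; current 5·577 + 8·521 + 2·367 + 8·300 + 7·184 + 1·687 = 12162; the added block supplies 7386, so x = 7386/23 ≈ 321.13.

x ≈ 321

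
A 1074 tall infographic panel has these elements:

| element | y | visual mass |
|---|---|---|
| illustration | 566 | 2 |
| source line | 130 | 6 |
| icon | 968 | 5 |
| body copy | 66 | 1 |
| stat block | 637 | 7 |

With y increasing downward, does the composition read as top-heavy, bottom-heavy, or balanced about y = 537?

Σw = 2 + 6 + 5 + 1 + 7 = 21.
Σw·y = 2·566 + 6·130 + 5·968 + 1·66 + 7·637 = 11277, so ȳ = 11277/21 ≈ 537.00.
That equals the midline 537 — balanced.

balanced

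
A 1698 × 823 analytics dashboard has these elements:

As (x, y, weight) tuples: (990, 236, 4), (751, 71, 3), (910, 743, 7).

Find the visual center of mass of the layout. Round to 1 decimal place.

(898.8, 454.1)

Σw = 4 + 3 + 7 = 14.
x: (4·990 + 3·751 + 7·910) / 14 = 12583 / 14 ≈ 898.79
y: (4·236 + 3·71 + 7·743) / 14 = 6358 / 14 ≈ 454.14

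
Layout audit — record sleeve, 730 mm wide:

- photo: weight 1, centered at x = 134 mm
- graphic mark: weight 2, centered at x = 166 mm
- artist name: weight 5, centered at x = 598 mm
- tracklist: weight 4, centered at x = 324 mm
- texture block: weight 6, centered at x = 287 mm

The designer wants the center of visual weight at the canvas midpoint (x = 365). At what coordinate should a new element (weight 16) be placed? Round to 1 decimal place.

x ≈ 371.0

With the new element, Σw becomes 1 + 2 + 5 + 4 + 6 + 16 = 34.
Along x: (6474 + 16·x) / 34 = 365 (existing moment 1·134 + 2·166 + 5·598 + 4·324 + 6·287 = 6474) ⇒ x = (12410 − 6474) / 16 ≈ 371.00.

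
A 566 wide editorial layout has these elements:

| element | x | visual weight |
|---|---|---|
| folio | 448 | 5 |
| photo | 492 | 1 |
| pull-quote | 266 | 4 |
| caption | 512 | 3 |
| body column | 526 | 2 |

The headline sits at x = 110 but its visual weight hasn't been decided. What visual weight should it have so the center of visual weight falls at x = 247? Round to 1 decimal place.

Known weights sum to 5 + 1 + 4 + 3 + 2 = 15; their moment is 5·448 + 1·492 + 4·266 + 3·512 + 2·526 = 6384.
Set Σw·x/Σw = 247: (6384 + 110w) = 247·(15 + w).
Rearranging, w·(110 − 247) = 247·15 − 6384 = -2679, so w ≈ -2679/-137 = 19.55.

w ≈ 19.6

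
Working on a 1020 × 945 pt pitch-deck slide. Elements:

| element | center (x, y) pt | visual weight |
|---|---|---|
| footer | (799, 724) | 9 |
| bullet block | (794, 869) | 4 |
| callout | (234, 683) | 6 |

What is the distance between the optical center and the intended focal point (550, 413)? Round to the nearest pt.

≈ 336 pt

Σw = 9 + 4 + 6 = 19.
x: (9·799 + 4·794 + 6·234) / 19 = 11771 / 19 ≈ 619.53
y: (9·724 + 4·869 + 6·683) / 19 = 14090 / 19 ≈ 741.58
Offset from (550, 413): Δx ≈ 69.53, Δy ≈ 328.58; distance = √(Δx² + Δy²) ≈ 335.85.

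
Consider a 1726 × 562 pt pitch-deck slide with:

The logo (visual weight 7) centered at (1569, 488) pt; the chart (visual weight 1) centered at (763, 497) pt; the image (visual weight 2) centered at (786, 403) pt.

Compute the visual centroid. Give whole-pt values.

Weights sum to 7 + 1 + 2 = 10.
x: (7·1569 + 1·763 + 2·786) / 10 = 13318 / 10 ≈ 1331.80
y: (7·488 + 1·497 + 2·403) / 10 = 4719 / 10 ≈ 471.90

(1332, 472)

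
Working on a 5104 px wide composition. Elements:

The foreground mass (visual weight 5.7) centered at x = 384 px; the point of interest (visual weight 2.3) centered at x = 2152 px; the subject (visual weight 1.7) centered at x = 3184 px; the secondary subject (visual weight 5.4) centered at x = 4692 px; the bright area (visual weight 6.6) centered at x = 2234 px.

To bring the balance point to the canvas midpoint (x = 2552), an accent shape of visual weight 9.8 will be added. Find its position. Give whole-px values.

x ≈ 2832

With the accent shape, Σw becomes 5.7 + 2.3 + 1.7 + 5.4 + 6.6 + 9.8 = 31.5.
x: target moment 31.5×2552 = 80388.0; current 5.7·384 + 2.3·2152 + 1.7·3184 + 5.4·4692 + 6.6·2234 = 52632.4; the accent shape supplies 27755.6, so x = 27755.6/9.8 ≈ 2832.20.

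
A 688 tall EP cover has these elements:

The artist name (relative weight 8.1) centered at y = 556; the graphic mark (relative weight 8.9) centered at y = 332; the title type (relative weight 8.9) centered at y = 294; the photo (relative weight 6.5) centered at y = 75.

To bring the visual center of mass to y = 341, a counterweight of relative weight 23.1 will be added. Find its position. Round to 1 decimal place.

With the counterweight, Σw becomes 8.1 + 8.9 + 8.9 + 6.5 + 23.1 = 55.5.
y: target moment 55.5×341 = 18925.5; current 8.1·556 + 8.9·332 + 8.9·294 + 6.5·75 = 10562.5; the counterweight supplies 8363.0, so y = 8363.0/23.1 ≈ 362.03.

y ≈ 362.0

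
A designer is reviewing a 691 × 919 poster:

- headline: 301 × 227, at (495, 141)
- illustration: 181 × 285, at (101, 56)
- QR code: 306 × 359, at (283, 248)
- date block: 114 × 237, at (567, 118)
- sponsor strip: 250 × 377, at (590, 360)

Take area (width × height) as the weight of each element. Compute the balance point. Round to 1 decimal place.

Areas: headline 301·227 = 68327, illustration 181·285 = 51585, QR code 306·359 = 109854, date block 114·237 = 27018, sponsor strip 250·377 = 94250. Total weight = 351034.
Σw·x = 68327·495 + 51585·101 + 109854·283 + 27018·567 + 94250·590 = 141047338, so x̄ = 141047338/351034 ≈ 401.81.
Σw·y = 68327·141 + 51585·56 + 109854·248 + 27018·118 + 94250·360 = 76884783, so ȳ = 76884783/351034 ≈ 219.02.

(401.8, 219.0)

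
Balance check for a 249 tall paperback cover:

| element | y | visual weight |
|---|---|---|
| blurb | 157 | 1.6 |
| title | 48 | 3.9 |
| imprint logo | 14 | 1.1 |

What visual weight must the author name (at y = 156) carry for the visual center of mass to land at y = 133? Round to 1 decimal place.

w ≈ 18.4

Fixed elements: Σw = 1.6 + 3.9 + 1.1 = 6.6, Σw·y = 1.6·157 + 3.9·48 + 1.1·14 = 453.8.
For the centroid to hit 133: (453.8 + w·156) / (6.6 + w) = 133.
So w = (133·6.6 − 453.8)/(156 − 133) = 424.0/23 ≈ 18.43.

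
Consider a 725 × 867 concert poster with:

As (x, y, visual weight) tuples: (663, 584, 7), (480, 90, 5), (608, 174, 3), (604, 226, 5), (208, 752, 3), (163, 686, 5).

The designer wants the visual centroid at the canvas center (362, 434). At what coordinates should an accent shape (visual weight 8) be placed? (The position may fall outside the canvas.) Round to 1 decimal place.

(-36.5, 468.5)

With the accent shape, Σw becomes 7 + 5 + 3 + 5 + 3 + 5 + 8 = 36.
Along x: (13324 + 8·x) / 36 = 362 (existing moment 7·663 + 5·480 + 3·608 + 5·604 + 3·208 + 5·163 = 13324) ⇒ x = (13032 − 13324) / 8 ≈ -36.50.
Along y: (11876 + 8·y) / 36 = 434 (existing moment 7·584 + 5·90 + 3·174 + 5·226 + 3·752 + 5·686 = 11876) ⇒ y = (15624 − 11876) / 8 ≈ 468.50.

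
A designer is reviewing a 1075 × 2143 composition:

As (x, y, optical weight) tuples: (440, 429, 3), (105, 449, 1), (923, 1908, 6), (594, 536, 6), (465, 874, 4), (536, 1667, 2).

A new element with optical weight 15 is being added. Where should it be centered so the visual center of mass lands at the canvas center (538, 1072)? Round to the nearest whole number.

After adding the new element, total weight = 3 + 1 + 6 + 6 + 4 + 2 + 15 = 37.
x: target moment 37×538 = 19906; current 3·440 + 1·105 + 6·923 + 6·594 + 4·465 + 2·536 = 13459; the new element supplies 6447, so x = 6447/15 ≈ 429.80.
y: target moment 37×1072 = 39664; current 3·429 + 1·449 + 6·1908 + 6·536 + 4·874 + 2·1667 = 23230; the new element supplies 16434, so y = 16434/15 ≈ 1095.60.

(430, 1096)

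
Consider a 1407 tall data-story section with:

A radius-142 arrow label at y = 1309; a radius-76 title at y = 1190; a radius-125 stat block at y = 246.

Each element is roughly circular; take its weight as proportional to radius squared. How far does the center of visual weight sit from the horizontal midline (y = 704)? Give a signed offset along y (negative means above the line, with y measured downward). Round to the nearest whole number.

≈ 189

Weights ∝ r²: arrow label 142² = 20164, title 76² = 5776, stat block 125² = 15625; Σw = 41565.
y-moment: 20164·1309 + 5776·1190 + 15625·246 = 37111866; centroid 37111866/41565 ≈ 892.86.
Difference: 892.86 − 704 ≈ 188.86.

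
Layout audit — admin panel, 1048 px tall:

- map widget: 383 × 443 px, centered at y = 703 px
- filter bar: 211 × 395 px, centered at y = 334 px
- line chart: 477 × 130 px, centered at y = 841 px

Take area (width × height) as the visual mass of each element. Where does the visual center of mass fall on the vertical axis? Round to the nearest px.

y ≈ 633

Areas → weights: map widget 383·443 = 169669, filter bar 211·395 = 83345, line chart 477·130 = 62010; Σw = 315024.
y-moment: 169669·703 + 83345·334 + 62010·841 = 199264947; centroid 199264947/315024 ≈ 632.54.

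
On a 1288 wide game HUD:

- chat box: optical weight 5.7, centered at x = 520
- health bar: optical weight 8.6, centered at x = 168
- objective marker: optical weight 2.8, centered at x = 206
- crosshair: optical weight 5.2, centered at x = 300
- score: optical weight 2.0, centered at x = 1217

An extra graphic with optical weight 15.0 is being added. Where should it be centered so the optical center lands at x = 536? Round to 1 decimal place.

x ≈ 805.7

After adding the extra graphic, total weight = 5.7 + 8.6 + 2.8 + 5.2 + 2.0 + 15.0 = 39.3.
x: need Σw·x = 39.3·536 = 21064.8. Existing = 5.7·520 + 8.6·168 + 2.8·206 + 5.2·300 + 2.0·1217 = 8979.6. Remainder 12085.2 / 15.0 ≈ 805.68.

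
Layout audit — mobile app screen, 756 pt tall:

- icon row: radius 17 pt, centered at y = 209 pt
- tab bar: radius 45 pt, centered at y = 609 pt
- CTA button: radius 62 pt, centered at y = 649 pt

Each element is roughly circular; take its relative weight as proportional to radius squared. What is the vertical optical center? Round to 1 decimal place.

y ≈ 615.2

Weights ∝ r²: icon row 17² = 289, tab bar 45² = 2025, CTA button 62² = 3844; Σw = 6158.
Σw·y = 289·209 + 2025·609 + 3844·649 = 3788382, so ȳ = 3788382/6158 ≈ 615.20.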